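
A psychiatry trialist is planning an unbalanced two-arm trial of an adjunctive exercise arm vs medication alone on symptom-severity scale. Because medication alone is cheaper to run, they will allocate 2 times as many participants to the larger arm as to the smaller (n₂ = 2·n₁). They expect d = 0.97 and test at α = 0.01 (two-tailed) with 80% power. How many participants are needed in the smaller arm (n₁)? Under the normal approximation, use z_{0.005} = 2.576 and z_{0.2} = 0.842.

With allocation ratio k = n₂/n₁ = 2, Var(x̄₁−x̄₂) = σ²(1/n₁ + 1/(k·n₁)) = σ²·(k+1)/(k·n₁).
So n₁ = (1 + 1/k)·((z_{α/2} + z_β)/d)² = 1.500 × (3.418/0.97)².
n₁ = 1.500 × 12.42 = 18.6.
Round up: n₁ = 19, giving n₂ = 2 × 19 = 38.

n₁ = 19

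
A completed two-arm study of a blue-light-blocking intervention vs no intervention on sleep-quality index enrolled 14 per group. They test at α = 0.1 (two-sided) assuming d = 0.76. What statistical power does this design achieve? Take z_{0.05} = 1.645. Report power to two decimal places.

power ≈ 0.64

For two equal groups, power = Φ(d·√(n/2) − z_{α/2}).
d·√(n/2) = 0.76 × √(14/2) = 0.76 × 2.646 = 2.011.
z_β = 2.011 − 1.645 = 0.366.
Power = Φ(0.366) = 0.643.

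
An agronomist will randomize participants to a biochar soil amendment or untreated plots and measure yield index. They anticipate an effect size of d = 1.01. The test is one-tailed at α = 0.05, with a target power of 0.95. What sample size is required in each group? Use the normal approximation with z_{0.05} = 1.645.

n = 22 per group

For two independent groups with equal n: n = 2·((z_{α} + z_β) / d)².
z_{α} + z_β = 1.645 + 1.645 = 3.290.
n = 2 × (3.290 / 1.01)² = 2 × 3.257² = 2 × 10.61 = 21.2.
Round up to the next whole participant.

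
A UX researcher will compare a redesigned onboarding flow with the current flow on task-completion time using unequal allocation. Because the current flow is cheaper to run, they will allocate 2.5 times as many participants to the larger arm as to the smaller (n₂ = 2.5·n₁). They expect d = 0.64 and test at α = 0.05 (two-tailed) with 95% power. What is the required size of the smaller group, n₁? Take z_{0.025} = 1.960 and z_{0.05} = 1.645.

With allocation ratio k = n₂/n₁ = 2.5, Var(x̄₁−x̄₂) = σ²(1/n₁ + 1/(k·n₁)) = σ²·(k+1)/(k·n₁).
So n₁ = (1 + 1/k)·((z_{α/2} + z_β)/d)² = 1.400 × (3.605/0.64)².
n₁ = 1.400 × 31.73 = 44.4.
Round up: n₁ = 45, giving n₂ = ⌈2.5 × 45⌉ = ⌈112.5⌉ = 113.

n₁ = 45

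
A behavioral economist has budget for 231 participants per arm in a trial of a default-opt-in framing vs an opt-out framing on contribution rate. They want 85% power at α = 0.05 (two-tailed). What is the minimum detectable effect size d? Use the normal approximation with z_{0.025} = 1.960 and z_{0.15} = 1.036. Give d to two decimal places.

For two independent groups of n = 231 each: d_min = (z_{α/2} + z_β)·√(2/n).
z-sum = 1.960 + 1.036 = 2.996.
d_min = 2.996 × √(2/231) = 2.996 × 0.0930 = 0.279.

d_min ≈ 0.28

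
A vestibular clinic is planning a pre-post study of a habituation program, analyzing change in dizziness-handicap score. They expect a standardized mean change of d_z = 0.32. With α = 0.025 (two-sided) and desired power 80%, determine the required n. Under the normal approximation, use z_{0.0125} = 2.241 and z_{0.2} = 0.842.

n = 93 pairs

For a paired (one-sample on differences) test: n = ((z_{α/2} + z_β) / d)².
z_{α/2} + z_β = 2.241 + 0.842 = 3.083.
n = (3.083 / 0.32)² = 9.634² = 92.82.
Round up.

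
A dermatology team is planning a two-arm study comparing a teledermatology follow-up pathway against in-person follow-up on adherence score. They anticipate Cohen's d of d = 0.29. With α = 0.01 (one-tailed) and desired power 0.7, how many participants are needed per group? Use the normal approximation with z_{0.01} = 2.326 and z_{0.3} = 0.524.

n = 194 per group

For two independent groups with equal n: n = 2·((z_{α} + z_β) / d)².
z_{α} + z_β = 2.326 + 0.524 = 2.850.
n = 2 × (2.850 / 0.29)² = 2 × 9.828² = 2 × 96.58 = 193.2.
Round up to the next whole participant.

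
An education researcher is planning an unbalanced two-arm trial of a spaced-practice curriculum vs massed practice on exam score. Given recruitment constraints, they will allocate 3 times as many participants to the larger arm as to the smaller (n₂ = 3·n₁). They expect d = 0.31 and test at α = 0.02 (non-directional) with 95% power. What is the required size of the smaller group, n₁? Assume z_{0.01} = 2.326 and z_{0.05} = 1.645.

n₁ = 219

With allocation ratio k = n₂/n₁ = 3, Var(x̄₁−x̄₂) = σ²(1/n₁ + 1/(k·n₁)) = σ²·(k+1)/(k·n₁).
So n₁ = (1 + 1/k)·((z_{α/2} + z_β)/d)² = 1.333 × (3.971/0.31)².
n₁ = 1.333 × 164.09 = 218.8.
Round up: n₁ = 219, giving n₂ = 3 × 219 = 657.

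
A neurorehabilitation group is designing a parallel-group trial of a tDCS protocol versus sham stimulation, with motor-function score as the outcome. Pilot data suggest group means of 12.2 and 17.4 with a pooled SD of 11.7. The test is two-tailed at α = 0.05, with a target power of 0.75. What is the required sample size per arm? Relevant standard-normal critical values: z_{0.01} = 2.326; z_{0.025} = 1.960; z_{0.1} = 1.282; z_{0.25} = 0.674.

n = 71 per group

Cohen's d = |M₁ − M₂| / SD_pooled = |12.2 − 17.4| / 11.7 = 5.2 / 11.7 = 0.444.
For two independent groups with equal n: n = 2·((z_{α/2} + z_β) / d)².
z_{α/2} + z_β = 1.960 + 0.674 = 2.634.
n = 2 × (2.634 / 0.444)² = 2 × 5.932² = 2 × 35.19 = 70.4.
Round up to the next whole participant.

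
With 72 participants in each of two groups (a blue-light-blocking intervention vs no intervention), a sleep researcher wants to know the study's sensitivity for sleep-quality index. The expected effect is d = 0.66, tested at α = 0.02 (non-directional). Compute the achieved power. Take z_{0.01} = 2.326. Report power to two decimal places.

power ≈ 0.95

For two equal groups, power = Φ(d·√(n/2) − z_{α/2}).
d·√(n/2) = 0.66 × √(72/2) = 0.66 × 6.000 = 3.960.
z_β = 3.960 − 2.326 = 1.634.
Power = Φ(1.634) = 0.949.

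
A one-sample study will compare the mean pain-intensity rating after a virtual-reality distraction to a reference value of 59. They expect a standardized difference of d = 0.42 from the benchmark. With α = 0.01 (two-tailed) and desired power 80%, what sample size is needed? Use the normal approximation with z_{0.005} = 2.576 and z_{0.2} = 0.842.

n = 67

For a one-sample test: n = ((z_{α/2} + z_β) / d)².
z_{α/2} + z_β = 2.576 + 0.842 = 3.418.
n = (3.418 / 0.42)² = 8.138² = 66.23.
Round up.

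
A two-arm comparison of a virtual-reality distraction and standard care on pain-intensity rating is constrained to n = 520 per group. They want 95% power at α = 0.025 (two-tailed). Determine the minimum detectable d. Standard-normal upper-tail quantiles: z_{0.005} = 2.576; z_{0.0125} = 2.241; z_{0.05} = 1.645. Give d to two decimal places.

d_min ≈ 0.24

For two independent groups of n = 520 each: d_min = (z_{α/2} + z_β)·√(2/n).
z-sum = 2.241 + 1.645 = 3.886.
d_min = 3.886 × √(2/520) = 3.886 × 0.0620 = 0.241.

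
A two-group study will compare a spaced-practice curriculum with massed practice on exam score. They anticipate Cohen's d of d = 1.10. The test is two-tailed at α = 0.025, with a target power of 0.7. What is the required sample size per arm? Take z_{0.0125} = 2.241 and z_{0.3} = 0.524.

n = 13 per group

For two independent groups with equal n: n = 2·((z_{α/2} + z_β) / d)².
z_{α/2} + z_β = 2.241 + 0.524 = 2.765.
n = 2 × (2.765 / 1.10)² = 2 × 2.514² = 2 × 6.32 = 12.6.
Round up to the next whole participant.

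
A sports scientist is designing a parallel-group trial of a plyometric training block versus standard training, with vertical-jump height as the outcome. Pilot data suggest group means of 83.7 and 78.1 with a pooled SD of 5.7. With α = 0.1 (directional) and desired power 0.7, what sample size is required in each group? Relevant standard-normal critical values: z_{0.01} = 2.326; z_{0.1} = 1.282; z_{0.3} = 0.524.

Cohen's d = |M₁ − M₂| / SD_pooled = |83.7 − 78.1| / 5.7 = 5.6 / 5.7 = 0.982.
For two independent groups with equal n: n = 2·((z_{α} + z_β) / d)².
z_{α} + z_β = 1.282 + 0.524 = 1.806.
n = 2 × (1.806 / 0.982)² = 2 × 1.839² = 2 × 3.38 = 6.8.
Round up to the next whole participant.

n = 7 per group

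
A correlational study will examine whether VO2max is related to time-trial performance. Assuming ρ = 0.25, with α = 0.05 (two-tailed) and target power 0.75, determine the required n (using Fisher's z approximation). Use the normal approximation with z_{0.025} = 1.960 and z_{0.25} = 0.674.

n = 110

Fisher's z: C = ½·ln((1+r)/(1−r)) = ½·ln(1.6667) = 0.2554.
n = ((z_{α/2} + z_β)/C)² + 3.
(1.960 + 0.674) / 0.2554 = 2.634 / 0.2554 = 10.313.
n = 10.313² + 3 = 106.36 + 3 = 109.4.
Round up.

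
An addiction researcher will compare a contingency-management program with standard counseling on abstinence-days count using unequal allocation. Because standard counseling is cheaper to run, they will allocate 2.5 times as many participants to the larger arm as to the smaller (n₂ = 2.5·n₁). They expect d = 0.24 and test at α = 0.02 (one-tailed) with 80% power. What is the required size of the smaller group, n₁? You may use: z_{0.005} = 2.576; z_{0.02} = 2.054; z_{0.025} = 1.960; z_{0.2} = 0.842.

With allocation ratio k = n₂/n₁ = 2.5, Var(x̄₁−x̄₂) = σ²(1/n₁ + 1/(k·n₁)) = σ²·(k+1)/(k·n₁).
So n₁ = (1 + 1/k)·((z_{α} + z_β)/d)² = 1.400 × (2.896/0.24)².
n₁ = 1.400 × 145.60 = 203.8.
Round up: n₁ = 204, giving n₂ = 2.5 × 204 = 510.

n₁ = 204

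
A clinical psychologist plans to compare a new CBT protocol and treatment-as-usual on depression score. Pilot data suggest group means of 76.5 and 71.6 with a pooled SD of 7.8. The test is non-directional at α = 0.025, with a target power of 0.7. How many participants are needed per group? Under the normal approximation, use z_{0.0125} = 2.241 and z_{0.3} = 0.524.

n = 39 per group

Cohen's d = |M₁ − M₂| / SD_pooled = |76.5 − 71.6| / 7.8 = 4.9 / 7.8 = 0.628.
For two independent groups with equal n: n = 2·((z_{α/2} + z_β) / d)².
z_{α/2} + z_β = 2.241 + 0.524 = 2.765.
n = 2 × (2.765 / 0.628)² = 2 × 4.403² = 2 × 19.39 = 38.8.
Round up to the next whole participant.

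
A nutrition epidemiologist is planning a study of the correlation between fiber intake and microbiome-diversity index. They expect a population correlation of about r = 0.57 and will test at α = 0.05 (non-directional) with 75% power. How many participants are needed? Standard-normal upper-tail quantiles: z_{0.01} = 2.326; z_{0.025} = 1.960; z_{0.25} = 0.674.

Fisher's z: C = ½·ln((1+r)/(1−r)) = ½·ln(3.6512) = 0.6475.
n = ((z_{α/2} + z_β)/C)² + 3.
(1.960 + 0.674) / 0.6475 = 2.634 / 0.6475 = 4.068.
n = 4.068² + 3 = 16.55 + 3 = 19.5.
Round up.

n = 20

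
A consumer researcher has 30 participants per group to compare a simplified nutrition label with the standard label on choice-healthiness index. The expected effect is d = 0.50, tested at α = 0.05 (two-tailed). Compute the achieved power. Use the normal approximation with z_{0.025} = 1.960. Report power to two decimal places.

For two equal groups, power = Φ(d·√(n/2) − z_{α/2}).
d·√(n/2) = 0.50 × √(30/2) = 0.50 × 3.873 = 1.936.
z_β = 1.936 − 1.960 = -0.024.
Power = Φ(-0.024) = 0.491.

power ≈ 0.49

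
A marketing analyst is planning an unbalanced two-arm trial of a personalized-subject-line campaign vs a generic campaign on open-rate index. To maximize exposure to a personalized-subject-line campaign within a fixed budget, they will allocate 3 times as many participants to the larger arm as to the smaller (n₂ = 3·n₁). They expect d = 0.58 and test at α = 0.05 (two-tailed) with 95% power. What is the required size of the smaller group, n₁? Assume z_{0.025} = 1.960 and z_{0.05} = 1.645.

With allocation ratio k = n₂/n₁ = 3, Var(x̄₁−x̄₂) = σ²(1/n₁ + 1/(k·n₁)) = σ²·(k+1)/(k·n₁).
So n₁ = (1 + 1/k)·((z_{α/2} + z_β)/d)² = 1.333 × (3.605/0.58)².
n₁ = 1.333 × 38.63 = 51.5.
Round up: n₁ = 52, giving n₂ = 3 × 52 = 156.

n₁ = 52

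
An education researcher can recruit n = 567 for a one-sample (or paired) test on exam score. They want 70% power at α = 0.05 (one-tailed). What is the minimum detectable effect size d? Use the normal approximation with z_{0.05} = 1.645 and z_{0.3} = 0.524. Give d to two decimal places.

For a single sample (or paired design) of n = 567: d_min = (z_{α} + z_β)/√n.
z-sum = 1.645 + 0.524 = 2.169.
d_min = 2.169 / √567 = 2.169 / 23.812 = 0.091.

d_min ≈ 0.09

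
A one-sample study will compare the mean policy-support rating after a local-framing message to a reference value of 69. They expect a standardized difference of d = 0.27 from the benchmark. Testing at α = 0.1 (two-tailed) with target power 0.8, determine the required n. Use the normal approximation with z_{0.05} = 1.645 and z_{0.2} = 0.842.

For a one-sample test: n = ((z_{α/2} + z_β) / d)².
z_{α/2} + z_β = 1.645 + 0.842 = 2.487.
n = (2.487 / 0.27)² = 9.211² = 84.84.
Round up.

n = 85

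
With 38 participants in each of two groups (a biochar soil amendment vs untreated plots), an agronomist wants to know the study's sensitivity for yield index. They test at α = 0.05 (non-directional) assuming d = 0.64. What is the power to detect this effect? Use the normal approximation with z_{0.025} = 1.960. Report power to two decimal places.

power ≈ 0.80

For two equal groups, power = Φ(d·√(n/2) − z_{α/2}).
d·√(n/2) = 0.64 × √(38/2) = 0.64 × 4.359 = 2.790.
z_β = 2.790 − 1.960 = 0.830.
Power = Φ(0.830) = 0.797.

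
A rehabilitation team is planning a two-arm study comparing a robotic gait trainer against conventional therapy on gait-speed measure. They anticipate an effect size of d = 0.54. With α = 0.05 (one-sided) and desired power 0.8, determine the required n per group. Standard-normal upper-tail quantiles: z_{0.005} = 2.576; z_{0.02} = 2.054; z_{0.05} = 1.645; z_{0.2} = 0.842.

For two independent groups with equal n: n = 2·((z_{α} + z_β) / d)².
z_{α} + z_β = 1.645 + 0.842 = 2.487.
n = 2 × (2.487 / 0.54)² = 2 × 4.606² = 2 × 21.21 = 42.4.
Round up to the next whole participant.

n = 43 per group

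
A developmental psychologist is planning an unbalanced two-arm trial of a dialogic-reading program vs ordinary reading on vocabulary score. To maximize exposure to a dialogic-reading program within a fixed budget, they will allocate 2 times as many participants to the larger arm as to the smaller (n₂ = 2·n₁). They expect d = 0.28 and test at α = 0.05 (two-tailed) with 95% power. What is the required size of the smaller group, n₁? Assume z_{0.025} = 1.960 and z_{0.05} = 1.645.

With allocation ratio k = n₂/n₁ = 2, Var(x̄₁−x̄₂) = σ²(1/n₁ + 1/(k·n₁)) = σ²·(k+1)/(k·n₁).
So n₁ = (1 + 1/k)·((z_{α/2} + z_β)/d)² = 1.500 × (3.605/0.28)².
n₁ = 1.500 × 165.77 = 248.6.
Round up: n₁ = 249, giving n₂ = 2 × 249 = 498.

n₁ = 249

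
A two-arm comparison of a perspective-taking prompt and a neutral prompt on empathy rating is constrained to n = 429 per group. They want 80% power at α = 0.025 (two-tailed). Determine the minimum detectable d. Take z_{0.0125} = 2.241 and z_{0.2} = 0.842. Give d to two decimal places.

d_min ≈ 0.21

For two independent groups of n = 429 each: d_min = (z_{α/2} + z_β)·√(2/n).
z-sum = 2.241 + 0.842 = 3.083.
d_min = 3.083 × √(2/429) = 3.083 × 0.0683 = 0.211.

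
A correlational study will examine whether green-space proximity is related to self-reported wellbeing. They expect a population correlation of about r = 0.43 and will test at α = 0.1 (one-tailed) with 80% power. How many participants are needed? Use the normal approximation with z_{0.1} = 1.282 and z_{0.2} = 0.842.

n = 25

Fisher's z: C = ½·ln((1+r)/(1−r)) = ½·ln(2.5088) = 0.4599.
n = ((z_{α} + z_β)/C)² + 3.
(1.282 + 0.842) / 0.4599 = 2.124 / 0.4599 = 4.618.
n = 4.618² + 3 = 21.33 + 3 = 24.3.
Round up.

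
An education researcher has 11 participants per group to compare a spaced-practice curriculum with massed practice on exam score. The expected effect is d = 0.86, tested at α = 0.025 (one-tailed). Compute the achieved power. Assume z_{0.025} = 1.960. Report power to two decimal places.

For two equal groups, power = Φ(d·√(n/2) − z_{α}).
d·√(n/2) = 0.86 × √(11/2) = 0.86 × 2.345 = 2.017.
z_β = 2.017 − 1.960 = 0.057.
Power = Φ(0.057) = 0.523.

power ≈ 0.52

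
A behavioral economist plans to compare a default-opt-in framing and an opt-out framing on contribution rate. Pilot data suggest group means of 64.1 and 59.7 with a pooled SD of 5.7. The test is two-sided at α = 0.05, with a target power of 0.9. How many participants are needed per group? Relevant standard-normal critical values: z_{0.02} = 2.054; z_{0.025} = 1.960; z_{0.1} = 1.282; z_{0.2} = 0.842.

n = 36 per group

Cohen's d = |M₁ − M₂| / SD_pooled = |64.1 − 59.7| / 5.7 = 4.4 / 5.7 = 0.772.
For two independent groups with equal n: n = 2·((z_{α/2} + z_β) / d)².
z_{α/2} + z_β = 1.960 + 1.282 = 3.242.
n = 2 × (3.242 / 0.772)² = 2 × 4.199² = 2 × 17.64 = 35.3.
Round up to the next whole participant.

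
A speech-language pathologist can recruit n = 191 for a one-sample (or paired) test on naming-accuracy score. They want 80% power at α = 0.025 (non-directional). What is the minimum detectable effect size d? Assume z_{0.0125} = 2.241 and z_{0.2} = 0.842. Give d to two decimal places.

d_min ≈ 0.22

For a single sample (or paired design) of n = 191: d_min = (z_{α/2} + z_β)/√n.
z-sum = 2.241 + 0.842 = 3.083.
d_min = 3.083 / √191 = 3.083 / 13.820 = 0.223.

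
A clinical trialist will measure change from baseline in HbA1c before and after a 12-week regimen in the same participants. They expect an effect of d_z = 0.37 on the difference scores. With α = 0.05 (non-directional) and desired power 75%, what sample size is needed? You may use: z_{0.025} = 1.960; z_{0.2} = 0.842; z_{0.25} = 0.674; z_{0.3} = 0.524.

n = 51 pairs

For a paired (one-sample on differences) test: n = ((z_{α/2} + z_β) / d)².
z_{α/2} + z_β = 1.960 + 0.674 = 2.634.
n = (2.634 / 0.37)² = 7.119² = 50.68.
Round up.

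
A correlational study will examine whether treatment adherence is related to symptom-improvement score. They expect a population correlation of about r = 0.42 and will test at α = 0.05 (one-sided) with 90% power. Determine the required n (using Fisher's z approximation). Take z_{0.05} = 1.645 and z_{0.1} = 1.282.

n = 46

Fisher's z: C = ½·ln((1+r)/(1−r)) = ½·ln(2.4483) = 0.4477.
n = ((z_{α} + z_β)/C)² + 3.
(1.645 + 1.282) / 0.4477 = 2.927 / 0.4477 = 6.538.
n = 6.538² + 3 = 42.74 + 3 = 45.7.
Round up.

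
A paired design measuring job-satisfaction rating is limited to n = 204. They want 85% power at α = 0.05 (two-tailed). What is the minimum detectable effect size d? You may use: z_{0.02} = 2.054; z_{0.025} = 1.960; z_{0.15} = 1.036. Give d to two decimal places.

For a single sample (or paired design) of n = 204: d_min = (z_{α/2} + z_β)/√n.
z-sum = 1.960 + 1.036 = 2.996.
d_min = 2.996 / √204 = 2.996 / 14.283 = 0.210.

d_min ≈ 0.21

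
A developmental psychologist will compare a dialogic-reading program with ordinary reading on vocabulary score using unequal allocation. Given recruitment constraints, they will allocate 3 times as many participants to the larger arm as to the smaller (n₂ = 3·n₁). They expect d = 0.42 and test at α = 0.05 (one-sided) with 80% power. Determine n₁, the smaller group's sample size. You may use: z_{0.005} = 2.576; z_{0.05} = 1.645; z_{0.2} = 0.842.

With allocation ratio k = n₂/n₁ = 3, Var(x̄₁−x̄₂) = σ²(1/n₁ + 1/(k·n₁)) = σ²·(k+1)/(k·n₁).
So n₁ = (1 + 1/k)·((z_{α} + z_β)/d)² = 1.333 × (2.487/0.42)².
n₁ = 1.333 × 35.06 = 46.8.
Round up: n₁ = 47, giving n₂ = 3 × 47 = 141.

n₁ = 47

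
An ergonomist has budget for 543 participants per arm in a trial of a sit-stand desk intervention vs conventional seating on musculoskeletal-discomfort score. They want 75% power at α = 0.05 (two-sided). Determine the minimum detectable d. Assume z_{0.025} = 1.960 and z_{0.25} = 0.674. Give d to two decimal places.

d_min ≈ 0.16

For two independent groups of n = 543 each: d_min = (z_{α/2} + z_β)·√(2/n).
z-sum = 1.960 + 0.674 = 2.634.
d_min = 2.634 × √(2/543) = 2.634 × 0.0607 = 0.160.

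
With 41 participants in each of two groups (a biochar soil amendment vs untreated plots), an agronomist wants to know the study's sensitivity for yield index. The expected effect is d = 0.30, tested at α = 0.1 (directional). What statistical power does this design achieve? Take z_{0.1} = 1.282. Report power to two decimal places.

power ≈ 0.53

For two equal groups, power = Φ(d·√(n/2) − z_{α}).
d·√(n/2) = 0.30 × √(41/2) = 0.30 × 4.528 = 1.358.
z_β = 1.358 − 1.282 = 0.076.
Power = Φ(0.076) = 0.530.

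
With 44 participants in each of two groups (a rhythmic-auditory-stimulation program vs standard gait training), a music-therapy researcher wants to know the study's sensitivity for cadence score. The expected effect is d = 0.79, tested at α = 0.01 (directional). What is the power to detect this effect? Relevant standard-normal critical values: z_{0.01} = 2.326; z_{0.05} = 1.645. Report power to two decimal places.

For two equal groups, power = Φ(d·√(n/2) − z_{α}).
d·√(n/2) = 0.79 × √(44/2) = 0.79 × 4.690 = 3.705.
z_β = 3.705 − 2.326 = 1.379.
Power = Φ(1.379) = 0.916.

power ≈ 0.92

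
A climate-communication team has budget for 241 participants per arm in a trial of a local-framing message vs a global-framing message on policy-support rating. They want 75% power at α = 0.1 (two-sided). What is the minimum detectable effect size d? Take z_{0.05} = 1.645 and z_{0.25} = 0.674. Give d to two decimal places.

For two independent groups of n = 241 each: d_min = (z_{α/2} + z_β)·√(2/n).
z-sum = 1.645 + 0.674 = 2.319.
d_min = 2.319 × √(2/241) = 2.319 × 0.0911 = 0.211.

d_min ≈ 0.21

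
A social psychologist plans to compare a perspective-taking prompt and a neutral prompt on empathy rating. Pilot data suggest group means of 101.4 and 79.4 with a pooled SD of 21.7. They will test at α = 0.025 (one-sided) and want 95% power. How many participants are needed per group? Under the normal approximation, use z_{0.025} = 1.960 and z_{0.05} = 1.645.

n = 26 per group

Cohen's d = |M₁ − M₂| / SD_pooled = |101.4 − 79.4| / 21.7 = 22.0 / 21.7 = 1.014.
For two independent groups with equal n: n = 2·((z_{α} + z_β) / d)².
z_{α} + z_β = 1.960 + 1.645 = 3.605.
n = 2 × (3.605 / 1.014)² = 2 × 3.555² = 2 × 12.64 = 25.3.
Round up to the next whole participant.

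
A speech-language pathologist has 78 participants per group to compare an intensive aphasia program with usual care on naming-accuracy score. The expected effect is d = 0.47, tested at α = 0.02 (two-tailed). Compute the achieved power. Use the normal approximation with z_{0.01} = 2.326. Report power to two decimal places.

For two equal groups, power = Φ(d·√(n/2) − z_{α/2}).
d·√(n/2) = 0.47 × √(78/2) = 0.47 × 6.245 = 2.935.
z_β = 2.935 − 2.326 = 0.609.
Power = Φ(0.609) = 0.729.

power ≈ 0.73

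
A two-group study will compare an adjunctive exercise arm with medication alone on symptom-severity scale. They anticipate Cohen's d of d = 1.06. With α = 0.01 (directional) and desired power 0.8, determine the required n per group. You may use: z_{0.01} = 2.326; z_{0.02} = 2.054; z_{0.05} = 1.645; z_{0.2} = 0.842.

n = 18 per group

For two independent groups with equal n: n = 2·((z_{α} + z_β) / d)².
z_{α} + z_β = 2.326 + 0.842 = 3.168.
n = 2 × (3.168 / 1.06)² = 2 × 2.989² = 2 × 8.93 = 17.9.
Round up to the next whole participant.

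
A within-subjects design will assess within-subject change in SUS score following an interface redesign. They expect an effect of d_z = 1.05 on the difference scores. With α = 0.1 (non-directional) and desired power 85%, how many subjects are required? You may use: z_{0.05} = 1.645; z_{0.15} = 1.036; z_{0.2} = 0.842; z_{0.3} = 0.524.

n = 7 pairs

For a paired (one-sample on differences) test: n = ((z_{α/2} + z_β) / d)².
z_{α/2} + z_β = 1.645 + 1.036 = 2.681.
n = (2.681 / 1.05)² = 2.553² = 6.52.
Round up.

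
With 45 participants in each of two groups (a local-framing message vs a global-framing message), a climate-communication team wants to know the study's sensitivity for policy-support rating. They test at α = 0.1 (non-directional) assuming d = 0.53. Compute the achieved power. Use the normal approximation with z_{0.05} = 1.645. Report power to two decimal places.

For two equal groups, power = Φ(d·√(n/2) − z_{α/2}).
d·√(n/2) = 0.53 × √(45/2) = 0.53 × 4.743 = 2.514.
z_β = 2.514 − 1.645 = 0.869.
Power = Φ(0.869) = 0.808.

power ≈ 0.81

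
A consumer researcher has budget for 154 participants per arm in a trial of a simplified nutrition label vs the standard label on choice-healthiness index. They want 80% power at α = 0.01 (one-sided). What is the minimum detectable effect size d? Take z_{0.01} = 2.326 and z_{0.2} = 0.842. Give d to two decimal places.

For two independent groups of n = 154 each: d_min = (z_{α} + z_β)·√(2/n).
z-sum = 2.326 + 0.842 = 3.168.
d_min = 3.168 × √(2/154) = 3.168 × 0.1140 = 0.361.

d_min ≈ 0.36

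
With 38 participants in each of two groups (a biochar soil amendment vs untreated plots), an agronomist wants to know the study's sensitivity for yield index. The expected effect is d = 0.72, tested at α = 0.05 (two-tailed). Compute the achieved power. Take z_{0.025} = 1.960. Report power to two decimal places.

power ≈ 0.88

For two equal groups, power = Φ(d·√(n/2) − z_{α/2}).
d·√(n/2) = 0.72 × √(38/2) = 0.72 × 4.359 = 3.138.
z_β = 3.138 − 1.960 = 1.178.
Power = Φ(1.178) = 0.881.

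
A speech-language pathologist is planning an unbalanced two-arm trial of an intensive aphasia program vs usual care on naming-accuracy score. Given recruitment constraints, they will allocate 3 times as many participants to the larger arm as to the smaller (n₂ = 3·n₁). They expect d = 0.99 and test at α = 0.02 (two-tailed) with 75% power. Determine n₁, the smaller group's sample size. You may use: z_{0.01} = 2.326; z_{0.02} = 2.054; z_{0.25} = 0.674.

With allocation ratio k = n₂/n₁ = 3, Var(x̄₁−x̄₂) = σ²(1/n₁ + 1/(k·n₁)) = σ²·(k+1)/(k·n₁).
So n₁ = (1 + 1/k)·((z_{α/2} + z_β)/d)² = 1.333 × (3.000/0.99)².
n₁ = 1.333 × 9.18 = 12.2.
Round up: n₁ = 13, giving n₂ = 3 × 13 = 39.

n₁ = 13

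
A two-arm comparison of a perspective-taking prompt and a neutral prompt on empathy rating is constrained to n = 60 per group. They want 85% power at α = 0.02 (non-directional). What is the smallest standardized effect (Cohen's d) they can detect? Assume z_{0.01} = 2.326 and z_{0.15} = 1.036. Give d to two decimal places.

d_min ≈ 0.61

For two independent groups of n = 60 each: d_min = (z_{α/2} + z_β)·√(2/n).
z-sum = 2.326 + 1.036 = 3.362.
d_min = 3.362 × √(2/60) = 3.362 × 0.1826 = 0.614.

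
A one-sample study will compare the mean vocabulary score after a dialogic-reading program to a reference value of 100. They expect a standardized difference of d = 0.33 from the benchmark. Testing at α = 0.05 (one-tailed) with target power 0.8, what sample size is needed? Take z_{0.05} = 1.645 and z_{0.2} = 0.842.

For a one-sample test: n = ((z_{α} + z_β) / d)².
z_{α} + z_β = 1.645 + 0.842 = 2.487.
n = (2.487 / 0.33)² = 7.536² = 56.80.
Round up.

n = 57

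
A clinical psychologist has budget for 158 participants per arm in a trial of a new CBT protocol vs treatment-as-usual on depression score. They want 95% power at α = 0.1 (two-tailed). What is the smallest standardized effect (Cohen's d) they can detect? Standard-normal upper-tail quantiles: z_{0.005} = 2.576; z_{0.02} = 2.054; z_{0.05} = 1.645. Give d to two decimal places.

d_min ≈ 0.37

For two independent groups of n = 158 each: d_min = (z_{α/2} + z_β)·√(2/n).
z-sum = 1.645 + 1.645 = 3.290.
d_min = 3.290 × √(2/158) = 3.290 × 0.1125 = 0.370.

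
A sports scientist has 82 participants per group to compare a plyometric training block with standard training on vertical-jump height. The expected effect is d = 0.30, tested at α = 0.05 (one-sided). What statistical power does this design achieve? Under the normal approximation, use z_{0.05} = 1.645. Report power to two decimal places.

power ≈ 0.61

For two equal groups, power = Φ(d·√(n/2) − z_{α}).
d·√(n/2) = 0.30 × √(82/2) = 0.30 × 6.403 = 1.921.
z_β = 1.921 − 1.645 = 0.276.
Power = Φ(0.276) = 0.609.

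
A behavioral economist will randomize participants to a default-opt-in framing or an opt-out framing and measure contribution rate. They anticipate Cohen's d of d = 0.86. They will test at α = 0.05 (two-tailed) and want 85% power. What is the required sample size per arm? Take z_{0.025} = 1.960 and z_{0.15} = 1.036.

For two independent groups with equal n: n = 2·((z_{α/2} + z_β) / d)².
z_{α/2} + z_β = 1.960 + 1.036 = 2.996.
n = 2 × (2.996 / 0.86)² = 2 × 3.484² = 2 × 12.14 = 24.3.
Round up to the next whole participant.

n = 25 per group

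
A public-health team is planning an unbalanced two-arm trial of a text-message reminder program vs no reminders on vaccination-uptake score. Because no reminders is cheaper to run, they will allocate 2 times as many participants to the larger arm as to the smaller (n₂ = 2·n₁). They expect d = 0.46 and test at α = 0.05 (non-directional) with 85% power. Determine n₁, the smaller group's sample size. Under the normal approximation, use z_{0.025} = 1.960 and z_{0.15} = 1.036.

With allocation ratio k = n₂/n₁ = 2, Var(x̄₁−x̄₂) = σ²(1/n₁ + 1/(k·n₁)) = σ²·(k+1)/(k·n₁).
So n₁ = (1 + 1/k)·((z_{α/2} + z_β)/d)² = 1.500 × (2.996/0.46)².
n₁ = 1.500 × 42.42 = 63.6.
Round up: n₁ = 64, giving n₂ = 2 × 64 = 128.

n₁ = 64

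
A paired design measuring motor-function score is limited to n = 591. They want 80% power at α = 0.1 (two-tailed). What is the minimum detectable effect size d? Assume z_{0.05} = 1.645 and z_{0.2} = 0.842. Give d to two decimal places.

d_min ≈ 0.10

For a single sample (or paired design) of n = 591: d_min = (z_{α/2} + z_β)/√n.
z-sum = 1.645 + 0.842 = 2.487.
d_min = 2.487 / √591 = 2.487 / 24.310 = 0.102.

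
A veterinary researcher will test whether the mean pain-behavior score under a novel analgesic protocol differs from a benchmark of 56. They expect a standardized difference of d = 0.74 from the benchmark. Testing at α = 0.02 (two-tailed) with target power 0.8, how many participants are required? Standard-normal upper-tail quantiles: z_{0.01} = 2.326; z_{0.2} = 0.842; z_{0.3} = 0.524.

For a one-sample test: n = ((z_{α/2} + z_β) / d)².
z_{α/2} + z_β = 2.326 + 0.842 = 3.168.
n = (3.168 / 0.74)² = 4.281² = 18.33.
Round up.

n = 19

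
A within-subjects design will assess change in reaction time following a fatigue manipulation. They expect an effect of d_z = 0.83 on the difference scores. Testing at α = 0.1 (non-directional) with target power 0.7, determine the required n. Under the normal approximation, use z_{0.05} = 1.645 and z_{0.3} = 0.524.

n = 7 pairs

For a paired (one-sample on differences) test: n = ((z_{α/2} + z_β) / d)².
z_{α/2} + z_β = 1.645 + 0.524 = 2.169.
n = (2.169 / 0.83)² = 2.613² = 6.83.
Round up.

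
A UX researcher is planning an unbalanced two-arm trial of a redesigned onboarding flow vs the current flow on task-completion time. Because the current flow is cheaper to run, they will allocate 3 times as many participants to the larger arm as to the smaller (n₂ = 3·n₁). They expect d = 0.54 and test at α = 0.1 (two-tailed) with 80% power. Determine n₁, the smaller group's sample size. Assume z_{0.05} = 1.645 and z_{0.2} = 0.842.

n₁ = 29

With allocation ratio k = n₂/n₁ = 3, Var(x̄₁−x̄₂) = σ²(1/n₁ + 1/(k·n₁)) = σ²·(k+1)/(k·n₁).
So n₁ = (1 + 1/k)·((z_{α/2} + z_β)/d)² = 1.333 × (2.487/0.54)².
n₁ = 1.333 × 21.21 = 28.3.
Round up: n₁ = 29, giving n₂ = 3 × 29 = 87.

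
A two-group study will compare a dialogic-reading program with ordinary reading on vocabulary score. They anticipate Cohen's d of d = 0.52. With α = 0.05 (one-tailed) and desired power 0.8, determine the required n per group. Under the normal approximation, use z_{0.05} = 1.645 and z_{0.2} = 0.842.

n = 46 per group

For two independent groups with equal n: n = 2·((z_{α} + z_β) / d)².
z_{α} + z_β = 1.645 + 0.842 = 2.487.
n = 2 × (2.487 / 0.52)² = 2 × 4.783² = 2 × 22.87 = 45.7.
Round up to the next whole participant.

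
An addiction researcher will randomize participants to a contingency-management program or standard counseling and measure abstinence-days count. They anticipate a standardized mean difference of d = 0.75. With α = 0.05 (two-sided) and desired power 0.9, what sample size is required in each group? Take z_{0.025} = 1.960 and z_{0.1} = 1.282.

For two independent groups with equal n: n = 2·((z_{α/2} + z_β) / d)².
z_{α/2} + z_β = 1.960 + 1.282 = 3.242.
n = 2 × (3.242 / 0.75)² = 2 × 4.323² = 2 × 18.69 = 37.4.
Round up to the next whole participant.

n = 38 per group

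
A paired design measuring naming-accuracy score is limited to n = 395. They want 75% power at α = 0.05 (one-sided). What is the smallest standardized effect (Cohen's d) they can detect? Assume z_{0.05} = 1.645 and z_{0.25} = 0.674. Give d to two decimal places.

d_min ≈ 0.12

For a single sample (or paired design) of n = 395: d_min = (z_{α} + z_β)/√n.
z-sum = 1.645 + 0.674 = 2.319.
d_min = 2.319 / √395 = 2.319 / 19.875 = 0.117.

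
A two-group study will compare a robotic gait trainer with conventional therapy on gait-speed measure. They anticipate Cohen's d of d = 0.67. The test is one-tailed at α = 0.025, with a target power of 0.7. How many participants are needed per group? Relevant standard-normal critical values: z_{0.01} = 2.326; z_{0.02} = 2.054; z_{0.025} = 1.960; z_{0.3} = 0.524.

n = 28 per group

For two independent groups with equal n: n = 2·((z_{α} + z_β) / d)².
z_{α} + z_β = 1.960 + 0.524 = 2.484.
n = 2 × (2.484 / 0.67)² = 2 × 3.707² = 2 × 13.75 = 27.5.
Round up to the next whole participant.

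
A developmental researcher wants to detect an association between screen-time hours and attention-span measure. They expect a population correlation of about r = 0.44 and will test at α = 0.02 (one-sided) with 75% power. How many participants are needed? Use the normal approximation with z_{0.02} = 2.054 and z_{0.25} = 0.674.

Fisher's z: C = ½·ln((1+r)/(1−r)) = ½·ln(2.5714) = 0.4722.
n = ((z_{α} + z_β)/C)² + 3.
(2.054 + 0.674) / 0.4722 = 2.728 / 0.4722 = 5.777.
n = 5.777² + 3 = 33.38 + 3 = 36.4.
Round up.

n = 37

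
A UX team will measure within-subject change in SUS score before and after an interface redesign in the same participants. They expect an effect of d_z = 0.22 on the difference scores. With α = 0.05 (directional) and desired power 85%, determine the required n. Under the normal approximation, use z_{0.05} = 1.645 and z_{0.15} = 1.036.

For a paired (one-sample on differences) test: n = ((z_{α} + z_β) / d)².
z_{α} + z_β = 1.645 + 1.036 = 2.681.
n = (2.681 / 0.22)² = 12.186² = 148.51.
Round up.

n = 149 pairs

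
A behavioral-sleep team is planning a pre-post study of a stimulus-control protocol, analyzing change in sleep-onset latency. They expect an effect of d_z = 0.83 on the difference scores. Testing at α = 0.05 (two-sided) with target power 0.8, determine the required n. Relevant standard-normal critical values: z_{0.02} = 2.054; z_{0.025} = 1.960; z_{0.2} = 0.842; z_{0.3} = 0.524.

n = 12 pairs

For a paired (one-sample on differences) test: n = ((z_{α/2} + z_β) / d)².
z_{α/2} + z_β = 1.960 + 0.842 = 2.802.
n = (2.802 / 0.83)² = 3.376² = 11.40.
Round up.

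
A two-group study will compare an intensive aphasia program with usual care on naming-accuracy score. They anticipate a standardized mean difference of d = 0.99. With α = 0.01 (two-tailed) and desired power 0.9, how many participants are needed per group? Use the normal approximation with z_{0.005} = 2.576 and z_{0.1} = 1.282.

n = 31 per group

For two independent groups with equal n: n = 2·((z_{α/2} + z_β) / d)².
z_{α/2} + z_β = 2.576 + 1.282 = 3.858.
n = 2 × (3.858 / 0.99)² = 2 × 3.897² = 2 × 15.19 = 30.4.
Round up to the next whole participant.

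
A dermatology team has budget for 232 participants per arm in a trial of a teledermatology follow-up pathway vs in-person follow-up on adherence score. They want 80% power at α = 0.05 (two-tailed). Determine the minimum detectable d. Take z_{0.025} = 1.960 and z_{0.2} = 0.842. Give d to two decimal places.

For two independent groups of n = 232 each: d_min = (z_{α/2} + z_β)·√(2/n).
z-sum = 1.960 + 0.842 = 2.802.
d_min = 2.802 × √(2/232) = 2.802 × 0.0928 = 0.260.

d_min ≈ 0.26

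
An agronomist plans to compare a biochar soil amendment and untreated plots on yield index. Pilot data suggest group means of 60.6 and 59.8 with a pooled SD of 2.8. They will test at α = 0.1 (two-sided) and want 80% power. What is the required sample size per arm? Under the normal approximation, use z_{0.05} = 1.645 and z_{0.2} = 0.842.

n = 152 per group

Cohen's d = |M₁ − M₂| / SD_pooled = |60.6 − 59.8| / 2.8 = 0.8 / 2.8 = 0.286.
For two independent groups with equal n: n = 2·((z_{α/2} + z_β) / d)².
z_{α/2} + z_β = 1.645 + 0.842 = 2.487.
n = 2 × (2.487 / 0.286)² = 2 × 8.696² = 2 × 75.62 = 151.2.
Round up to the next whole participant.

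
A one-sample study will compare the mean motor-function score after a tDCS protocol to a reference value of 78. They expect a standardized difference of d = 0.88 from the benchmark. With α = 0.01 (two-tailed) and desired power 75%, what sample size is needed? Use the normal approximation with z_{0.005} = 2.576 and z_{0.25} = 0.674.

n = 14

For a one-sample test: n = ((z_{α/2} + z_β) / d)².
z_{α/2} + z_β = 2.576 + 0.674 = 3.250.
n = (3.250 / 0.88)² = 3.693² = 13.64.
Round up.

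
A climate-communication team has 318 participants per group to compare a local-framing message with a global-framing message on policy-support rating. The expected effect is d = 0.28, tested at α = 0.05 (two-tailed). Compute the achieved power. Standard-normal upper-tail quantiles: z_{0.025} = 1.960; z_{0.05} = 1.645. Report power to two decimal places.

For two equal groups, power = Φ(d·√(n/2) − z_{α/2}).
d·√(n/2) = 0.28 × √(318/2) = 0.28 × 12.610 = 3.531.
z_β = 3.531 − 1.960 = 1.571.
Power = Φ(1.571) = 0.942.

power ≈ 0.94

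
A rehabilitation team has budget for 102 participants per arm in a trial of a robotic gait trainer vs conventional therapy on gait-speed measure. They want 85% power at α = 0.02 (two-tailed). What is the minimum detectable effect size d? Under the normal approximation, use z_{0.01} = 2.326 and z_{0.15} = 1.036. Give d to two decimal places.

d_min ≈ 0.47

For two independent groups of n = 102 each: d_min = (z_{α/2} + z_β)·√(2/n).
z-sum = 2.326 + 1.036 = 3.362.
d_min = 3.362 × √(2/102) = 3.362 × 0.1400 = 0.471.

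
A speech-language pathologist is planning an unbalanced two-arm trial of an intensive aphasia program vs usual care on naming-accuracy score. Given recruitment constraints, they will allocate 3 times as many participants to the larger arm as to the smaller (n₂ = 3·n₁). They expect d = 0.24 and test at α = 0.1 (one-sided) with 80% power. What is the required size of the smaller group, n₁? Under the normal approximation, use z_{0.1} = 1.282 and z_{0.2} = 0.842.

With allocation ratio k = n₂/n₁ = 3, Var(x̄₁−x̄₂) = σ²(1/n₁ + 1/(k·n₁)) = σ²·(k+1)/(k·n₁).
So n₁ = (1 + 1/k)·((z_{α} + z_β)/d)² = 1.333 × (2.124/0.24)².
n₁ = 1.333 × 78.32 = 104.4.
Round up: n₁ = 105, giving n₂ = 3 × 105 = 315.

n₁ = 105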